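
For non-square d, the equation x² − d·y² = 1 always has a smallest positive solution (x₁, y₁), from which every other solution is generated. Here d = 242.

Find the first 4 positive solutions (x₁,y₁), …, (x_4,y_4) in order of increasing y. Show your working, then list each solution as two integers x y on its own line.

19601 1260
768398401 49394520
30122754096401 1936363971780
1180872205318713601 75909340372325040

[15; 1,1,3,1,14,1,3,1,1,30] for √242; ℓ=10 ⇒ convergent index 9
i=0: a=15 ⇒ p=15, q=1
i=1: a=1 ⇒ p=16, q=1
i=2: a=1 ⇒ p=31, q=2
i=3: a=3 ⇒ p=109, q=7
i=4: a=1 ⇒ p=140, q=9
…
i=6: a=1 ⇒ p=2209, q=142
…
i=8: a=1 ⇒ p=10905, q=701
i=9: a=1 ⇒ p=19601, q=1260
→ (19601, 1260).  Check: 19601²=384199201, 242·1260²=384199200, difference 1.
k=2:  x_2 = 19601·19601+242·1260·1260 = 768398401,  y_2 = 19601·1260+1260·19601 = 49394520
k=3:  x_3 = 19601·768398401+242·1260·49394520 = 30122754096401,  y_3 = 19601·49394520+1260·768398401 = 1936363971780
k=4:  x_4 = 19601·30122754096401+242·1260·1936363971780 = 1180872205318713601,  y_4 = 19601·1936363971780+1260·30122754096401 = 75909340372325040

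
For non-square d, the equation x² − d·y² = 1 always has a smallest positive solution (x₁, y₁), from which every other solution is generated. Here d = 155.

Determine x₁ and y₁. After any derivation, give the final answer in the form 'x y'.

√155 → a₀=12, period (2,4,2,24); ℓ=4 even so k=3
k=0  a_k=12  p_k/q_k = 12/1
…
k=2  a_k=4  p_k/q_k = 112/9
k=3  a_k=2  p_k/q_k = 249/20
(x₁, y₁) = (249, 20);  249² − 155·20² = 1 ✓

249 20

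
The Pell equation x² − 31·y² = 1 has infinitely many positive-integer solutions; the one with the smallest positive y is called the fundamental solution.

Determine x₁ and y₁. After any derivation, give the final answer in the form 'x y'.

1520 273

[5; 1,1,3,5,3,1,1,10] for √31; ℓ=8 ⇒ convergent index 7
a_0=5:  p_0=5·1+0=5,  q_0=5·0+1=1
a_1=1:  p_1=1·5+1=6,  q_1=1·1+0=1
…
a_6=1:  p_6=1·657+206=863,  q_6=1·118+37=155
a_7=1:  p_7=1·863+657=1520,  q_7=1·155+118=273
fundamental: x₁=1520, y₁=273  (since 2310400 − 31·74529 = 1)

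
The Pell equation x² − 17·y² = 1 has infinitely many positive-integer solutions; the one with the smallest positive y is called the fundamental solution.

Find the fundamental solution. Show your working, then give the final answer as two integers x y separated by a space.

33 8

d=17: √d = [4; 8] (ℓ=1, odd), read p_1/q_1
k=0  a_k=4  p_k/q_k = 4/1
k=1  a_k=8  p_k/q_k = 33/8
(x₁, y₁) = (33, 8);  33² − 17·8² = 1 ✓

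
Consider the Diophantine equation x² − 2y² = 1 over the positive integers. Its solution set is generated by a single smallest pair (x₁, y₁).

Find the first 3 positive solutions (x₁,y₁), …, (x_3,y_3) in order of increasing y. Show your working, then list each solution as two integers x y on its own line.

d=2: √d = [1; 2] (ℓ=1, odd), read p_1/q_1
i=0: a=1 ⇒ p=1, q=1
i=1: a=2 ⇒ p=3, q=2
→ (3, 2).  Check: 3²=9, 2·2²=8, difference 1.
k=2:  x_2 = 3·3+2·2·2 = 17,  y_2 = 3·2+2·3 = 12
k=3:  x_3 = 3·17+2·2·12 = 99,  y_3 = 3·12+2·17 = 70

3 2
17 12
99 70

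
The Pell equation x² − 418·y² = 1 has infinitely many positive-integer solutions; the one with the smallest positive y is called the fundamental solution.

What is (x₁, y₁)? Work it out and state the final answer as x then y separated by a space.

33857 1656

√418 = [20; 2,4,20,4,2,40, …], period ℓ=6 (even) → k=5
k=0  a_k=20  p_k/q_k = 20/1
k=1  a_k=2  p_k/q_k = 41/2
…
k=4  a_k=4  p_k/q_k = 15068/737
k=5  a_k=2  p_k/q_k = 33857/1656
(x₁, y₁) = (33857, 1656);  33857² − 418·1656² = 1 ✓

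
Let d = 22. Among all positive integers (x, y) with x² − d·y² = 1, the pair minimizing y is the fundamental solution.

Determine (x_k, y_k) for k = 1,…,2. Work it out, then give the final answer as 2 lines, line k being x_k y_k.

√22 = [4; 1,2,4,2,1,8, …], period ℓ=6 (even) → k=5
i=0: a=4 ⇒ p=4, q=1
i=1: a=1 ⇒ p=5, q=1
i=2: a=2 ⇒ p=14, q=3
i=3: a=4 ⇒ p=61, q=13
i=4: a=2 ⇒ p=136, q=29
i=5: a=1 ⇒ p=197, q=42
fundamental: x₁=197, y₁=42  (since 38809 − 22·1764 = 1)
(197+42√22)^2 = 77617 + 16548√22

197 42
77617 16548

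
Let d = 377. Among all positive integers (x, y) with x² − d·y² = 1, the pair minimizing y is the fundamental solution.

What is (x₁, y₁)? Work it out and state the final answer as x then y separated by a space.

233 12

√377 → a₀=19, period (2,2,2,38); ℓ=4 even so k=3
i=0: a=19 ⇒ p=19, q=1
i=1: a=2 ⇒ p=39, q=2
i=2: a=2 ⇒ p=97, q=5
i=3: a=2 ⇒ p=233, q=12
fundamental: x₁=233, y₁=12  (since 54289 − 377·144 = 1)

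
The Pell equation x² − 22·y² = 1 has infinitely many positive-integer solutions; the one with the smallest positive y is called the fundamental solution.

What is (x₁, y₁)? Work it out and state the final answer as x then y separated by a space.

197 42

√22 = [4; 1,2,4,2,1,8, …], period ℓ=6 (even) → k=5
step 0: (4, 1)  from 4·(1,0) + (0,1)
…
step 4: (136, 29)  from 2·(61,13) + (14,3)
step 5: (197, 42)  from 1·(136,29) + (61,13)
fundamental: x₁=197, y₁=42  (since 38809 − 22·1764 = 1)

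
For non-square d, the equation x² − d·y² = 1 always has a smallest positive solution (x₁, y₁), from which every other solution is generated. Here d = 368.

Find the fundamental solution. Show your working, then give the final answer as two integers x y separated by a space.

1151 60

[19; 5,2,5,38] for √368; ℓ=4 ⇒ convergent index 3
i=0: a=19 ⇒ p=19, q=1
…
i=2: a=2 ⇒ p=211, q=11
i=3: a=5 ⇒ p=1151, q=60
(x₁, y₁) = (1151, 60);  1151² − 368·60² = 1 ✓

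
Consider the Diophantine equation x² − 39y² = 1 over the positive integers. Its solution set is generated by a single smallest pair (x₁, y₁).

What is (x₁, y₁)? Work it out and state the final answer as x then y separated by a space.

25 4

d=39: √d = [6; 4,12] (ℓ=2, even), read p_1/q_1
k=0  a_k=6  p_k/q_k = 6/1
k=1  a_k=4  p_k/q_k = 25/4
(x₁, y₁) = (25, 4);  25² − 39·4² = 1 ✓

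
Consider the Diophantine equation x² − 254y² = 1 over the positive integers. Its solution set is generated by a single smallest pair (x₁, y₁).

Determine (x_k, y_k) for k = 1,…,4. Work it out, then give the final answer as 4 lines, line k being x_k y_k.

255 16
130049 8160
66324735 4161584
33825484801 2122399680

d=254: √d = [15; 1,14,1,30] (ℓ=4, even), read p_3/q_3
step 0: (15, 1)  from 15·(1,0) + (0,1)
step 1: (16, 1)  from 1·(15,1) + (1,0)
step 2: (239, 15)  from 14·(16,1) + (15,1)
step 3: (255, 16)  from 1·(239,15) + (16,1)
→ (255, 16).  Check: 255²=65025, 254·16²=65024, difference 1.
(255+16√254)^2 = 130049 + 8160√254
(255+16√254)^3 = 66324735 + 4161584√254
(255+16√254)^4 = 33825484801 + 2122399680√254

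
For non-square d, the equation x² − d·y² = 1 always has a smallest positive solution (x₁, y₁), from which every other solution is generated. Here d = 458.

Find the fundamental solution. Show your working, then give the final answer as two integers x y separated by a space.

√458 → a₀=21, period (2,2,42); ℓ=3 odd so k=5
a_0=21:  p_0=21·1+0=21,  q_0=21·0+1=1
…
a_2=2:  p_2=2·43+21=107,  q_2=2·2+1=5
a_3=42:  p_3=42·107+43=4537,  q_3=42·5+2=212
a_4=2:  p_4=2·4537+107=9181,  q_4=2·212+5=429
a_5=2:  p_5=2·9181+4537=22899,  q_5=2·429+212=1070
fundamental: x₁=22899, y₁=1070  (since 524364201 − 458·1144900 = 1)

22899 1070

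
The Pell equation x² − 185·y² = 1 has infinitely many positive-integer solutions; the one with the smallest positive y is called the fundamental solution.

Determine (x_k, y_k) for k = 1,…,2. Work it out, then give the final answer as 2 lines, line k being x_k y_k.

9249 680
171088001 12578640

[13; 1,1,1,1,26] for √185; ℓ=5 ⇒ convergent index 9
k=0  a_k=13  p_k/q_k = 13/1
…
k=2  a_k=1  p_k/q_k = 27/2
…
k=4  a_k=1  p_k/q_k = 68/5
…
k=7  a_k=1  p_k/q_k = 3686/271
k=8  a_k=1  p_k/q_k = 5563/409
k=9  a_k=1  p_k/q_k = 9249/680
fundamental: x₁=9249, y₁=680  (since 85544001 − 185·462400 = 1)
(9249+680√185)^2 = 171088001 + 12578640√185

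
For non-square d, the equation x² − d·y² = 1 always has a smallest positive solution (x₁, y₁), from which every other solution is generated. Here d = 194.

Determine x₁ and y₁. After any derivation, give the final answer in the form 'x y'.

√194 = [13; 1,12,1,26, …], period ℓ=4 (even) → k=3
i=0: a=13 ⇒ p=13, q=1
…
i=2: a=12 ⇒ p=181, q=13
i=3: a=1 ⇒ p=195, q=14
→ (195, 14).  Check: 195²=38025, 194·14²=38024, difference 1.

195 14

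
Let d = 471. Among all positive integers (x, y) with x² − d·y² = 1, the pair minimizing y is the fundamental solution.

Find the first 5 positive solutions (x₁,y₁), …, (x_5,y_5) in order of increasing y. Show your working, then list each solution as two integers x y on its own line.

7838695 361188
122890278606049 5662485139320
1926598824915678693415 88772987898323613612
30204041151744689101078780801 1391728752747293974319493360
473520532711948744867536551663095975 21818674431032810307068783683516788

√471 = [21; 1,2,2,1,3,…,2,1,42, …], period ℓ=14 (even) → k=13
i=0: a=21 ⇒ p=21, q=1
i=1: a=1 ⇒ p=22, q=1
…
i=6: a=4 ⇒ p=3429, q=158
i=7: a=14 ⇒ p=48809, q=2249
i=8: a=4 ⇒ p=198665, q=9154
i=9: a=3 ⇒ p=644804, q=29711
i=10: a=1 ⇒ p=843469, q=38865
…
i=12: a=2 ⇒ p=5506953, q=253747
i=13: a=1 ⇒ p=7838695, q=361188
(x₁, y₁) = (7838695, 361188);  7838695² − 471·361188² = 1 ✓
n=2: (7838695,361188)∘(7838695,361188) = (7838695·7838695+471·361188·361188, 7838695·361188+361188·7838695) = (122890278606049,5662485139320)
n=3: (122890278606049,5662485139320)∘(7838695,361188) = (7838695·122890278606049+471·361188·5662485139320, 7838695·5662485139320+361188·122890278606049) = (1926598824915678693415,88772987898323613612)
n=4: (1926598824915678693415,88772987898323613612)∘(7838695,361188) = (7838695·1926598824915678693415+471·361188·88772987898323613612, 7838695·88772987898323613612+361188·1926598824915678693415) = (30204041151744689101078780801,1391728752747293974319493360)
n=5: (30204041151744689101078780801,1391728752747293974319493360)∘(7838695,361188) = (7838695·30204041151744689101078780801+471·361188·1391728752747293974319493360, 7838695·1391728752747293974319493360+361188·30204041151744689101078780801) = (473520532711948744867536551663095975,21818674431032810307068783683516788)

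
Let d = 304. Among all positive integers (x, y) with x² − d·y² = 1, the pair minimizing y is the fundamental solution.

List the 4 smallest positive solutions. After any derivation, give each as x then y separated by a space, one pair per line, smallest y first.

√304 = [17; 2,3,2,1,1,1,1,1,2,3,2,34, …], period ℓ=12 (even) → k=11
k=0  a_k=17  p_k/q_k = 17/1
k=1  a_k=2  p_k/q_k = 35/2
k=2  a_k=3  p_k/q_k = 122/7
k=3  a_k=2  p_k/q_k = 279/16
k=4  a_k=1  p_k/q_k = 401/23
…
k=7  a_k=1  p_k/q_k = 1761/101
k=8  a_k=1  p_k/q_k = 2842/163
…
k=10  a_k=3  p_k/q_k = 25177/1444
k=11  a_k=2  p_k/q_k = 57799/3315
(x₁, y₁) = (57799, 3315);  57799² − 304·3315² = 1 ✓
n=2: (57799,3315)∘(57799,3315) = (57799·57799+304·3315·3315, 57799·3315+3315·57799) = (6681448801,383207370)
n=3: (6681448801,383207370)∘(57799,3315) = (57799·6681448801+304·3315·383207370, 57799·383207370+3315·6681448801) = (772362118440199,44298005553945)
n=4: (772362118440199,44298005553945)∘(57799,3315) = (57799·772362118440199+304·3315·44298005553945, 57799·44298005553945+3315·772362118440199) = (89283516160768675201,5120760845641726740)

57799 3315
6681448801 383207370
772362118440199 44298005553945
89283516160768675201 5120760845641726740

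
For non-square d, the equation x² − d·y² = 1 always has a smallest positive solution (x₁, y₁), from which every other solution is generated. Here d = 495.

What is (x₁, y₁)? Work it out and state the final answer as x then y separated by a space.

89 4

√495 = [22; 4,44, …], period ℓ=2 (even) → k=1
i=0: a=22 ⇒ p=22, q=1
i=1: a=4 ⇒ p=89, q=4
fundamental: x₁=89, y₁=4  (since 7921 − 495·16 = 1)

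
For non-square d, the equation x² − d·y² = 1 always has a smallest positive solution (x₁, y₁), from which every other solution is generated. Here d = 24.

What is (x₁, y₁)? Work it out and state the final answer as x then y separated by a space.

5 1

[4; 1,8] for √24; ℓ=2 ⇒ convergent index 1
a_0=4:  p_0=4·1+0=4,  q_0=4·0+1=1
a_1=1:  p_1=1·4+1=5,  q_1=1·1+0=1
(x₁, y₁) = (5, 1);  5² − 24·1² = 1 ✓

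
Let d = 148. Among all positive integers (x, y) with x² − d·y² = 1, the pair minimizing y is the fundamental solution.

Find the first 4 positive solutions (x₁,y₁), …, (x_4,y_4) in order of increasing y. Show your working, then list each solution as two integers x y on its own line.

73 6
10657 876
1555849 127890
227143297 18671064

[12; 6,24] for √148; ℓ=2 ⇒ convergent index 1
a_0=12:  p_0=12·1+0=12,  q_0=12·0+1=1
a_1=6:  p_1=6·12+1=73,  q_1=6·1+0=6
fundamental: x₁=73, y₁=6  (since 5329 − 148·36 = 1)
(73+6√148)^2 = 10657 + 876√148
(73+6√148)^3 = 1555849 + 127890√148
(73+6√148)^4 = 227143297 + 18671064√148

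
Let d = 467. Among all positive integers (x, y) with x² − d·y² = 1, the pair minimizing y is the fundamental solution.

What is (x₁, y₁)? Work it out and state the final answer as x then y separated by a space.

d=467: √d = [21; 1,1,1,1,3,…,1,1,42] (ℓ=14, even), read p_13/q_13
step 0: (21, 1)  from 21·(1,0) + (0,1)
…
step 2: (43, 2)  from 1·(22,1) + (21,1)
step 3: (65, 3)  from 1·(43,2) + (22,1)
…
step 12: (991929, 45901)  from 1·(633697,29324) + (358232,16577)
step 13: (1625626, 75225)  from 1·(991929,45901) + (633697,29324)
(x₁, y₁) = (1625626, 75225);  1625626² − 467·75225² = 1 ✓

1625626 75225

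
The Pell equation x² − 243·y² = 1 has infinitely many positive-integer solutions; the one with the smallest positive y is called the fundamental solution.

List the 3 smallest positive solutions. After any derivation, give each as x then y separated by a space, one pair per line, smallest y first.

d=243: √d = [15; 1,1,2,3,15,3,2,1,1,30] (ℓ=10, even), read p_9/q_9
step 0: (15, 1)  from 15·(1,0) + (0,1)
…
step 2: (31, 2)  from 1·(16,1) + (15,1)
step 3: (78, 5)  from 2·(31,2) + (16,1)
…
step 6: (12424, 797)  from 3·(4053,260) + (265,17)
step 7: (28901, 1854)  from 2·(12424,797) + (4053,260)
step 8: (41325, 2651)  from 1·(28901,1854) + (12424,797)
step 9: (70226, 4505)  from 1·(41325,2651) + (28901,1854)
(x₁, y₁) = (70226, 4505);  70226² − 243·4505² = 1 ✓
n=2: (70226,4505)∘(70226,4505) = (70226·70226+243·4505·4505, 70226·4505+4505·70226) = (9863382151,632736260)
n=3: (9863382151,632736260)∘(70226,4505) = (70226·9863382151+243·4505·632736260, 70226·632736260+4505·9863382151) = (1385331749802026,88869073185015)

70226 4505
9863382151 632736260
1385331749802026 88869073185015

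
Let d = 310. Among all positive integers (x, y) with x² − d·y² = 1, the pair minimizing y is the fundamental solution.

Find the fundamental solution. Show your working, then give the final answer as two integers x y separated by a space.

848719 48204

[17; 1,1,1,1,5,…,1,1,34] for √310; ℓ=16 ⇒ convergent index 15
i=0: a=17 ⇒ p=17, q=1
i=1: a=1 ⇒ p=18, q=1
…
i=6: a=3 ⇒ p=1567, q=89
…
i=8: a=2 ⇒ p=5687, q=323
…
i=12: a=1 ⇒ p=181315, q=10298
…
i=14: a=1 ⇒ p=515017, q=29251
i=15: a=1 ⇒ p=848719, q=48204
fundamental: x₁=848719, y₁=48204  (since 720323940961 − 310·2323625616 = 1)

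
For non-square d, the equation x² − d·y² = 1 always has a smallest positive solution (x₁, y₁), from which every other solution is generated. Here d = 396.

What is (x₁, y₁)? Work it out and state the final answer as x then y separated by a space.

d=396: √d = [19; 1,8,1,38] (ℓ=4, even), read p_3/q_3
a_0=19:  p_0=19·1+0=19,  q_0=19·0+1=1
a_1=1:  p_1=1·19+1=20,  q_1=1·1+0=1
a_2=8:  p_2=8·20+19=179,  q_2=8·1+1=9
a_3=1:  p_3=1·179+20=199,  q_3=1·9+1=10
→ (199, 10).  Check: 199²=39601, 396·10²=39600, difference 1.

199 10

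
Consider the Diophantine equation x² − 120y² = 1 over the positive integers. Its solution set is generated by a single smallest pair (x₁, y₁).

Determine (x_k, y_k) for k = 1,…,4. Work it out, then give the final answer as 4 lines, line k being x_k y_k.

11 1
241 22
5291 483
116161 10604

d=120: √d = [10; 1,20] (ℓ=2, even), read p_1/q_1
i=0: a=10 ⇒ p=10, q=1
i=1: a=1 ⇒ p=11, q=1
→ (11, 1).  Check: 11²=121, 120·1²=120, difference 1.
(11+1√120)^2 = 241 + 22√120
(11+1√120)^3 = 5291 + 483√120
(11+1√120)^4 = 116161 + 10604√120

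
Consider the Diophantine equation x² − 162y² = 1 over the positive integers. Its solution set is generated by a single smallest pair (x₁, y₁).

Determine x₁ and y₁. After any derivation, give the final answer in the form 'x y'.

19601 1540

√162 = [12; 1,2,1,2,12,2,1,2,1,24, …], period ℓ=10 (even) → k=9
i=0: a=12 ⇒ p=12, q=1
…
i=2: a=2 ⇒ p=38, q=3
i=3: a=1 ⇒ p=51, q=4
i=4: a=2 ⇒ p=140, q=11
i=5: a=12 ⇒ p=1731, q=136
i=6: a=2 ⇒ p=3602, q=283
i=7: a=1 ⇒ p=5333, q=419
i=8: a=2 ⇒ p=14268, q=1121
i=9: a=1 ⇒ p=19601, q=1540
→ (19601, 1540).  Check: 19601²=384199201, 162·1540²=384199200, difference 1.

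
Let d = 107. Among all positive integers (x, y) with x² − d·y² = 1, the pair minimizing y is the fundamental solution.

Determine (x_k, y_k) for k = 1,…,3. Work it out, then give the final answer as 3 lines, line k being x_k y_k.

962 93
1850887 178932
3561105626 344265075

[10; 2,1,9,1,2,20] for √107; ℓ=6 ⇒ convergent index 5
k=0  a_k=10  p_k/q_k = 10/1
…
k=2  a_k=1  p_k/q_k = 31/3
k=3  a_k=9  p_k/q_k = 300/29
k=4  a_k=1  p_k/q_k = 331/32
k=5  a_k=2  p_k/q_k = 962/93
(x₁, y₁) = (962, 93);  962² − 107·93² = 1 ✓
n=2: (962,93)∘(962,93) = (962·962+107·93·93, 962·93+93·962) = (1850887,178932)
n=3: (1850887,178932)∘(962,93) = (962·1850887+107·93·178932, 962·178932+93·1850887) = (3561105626,344265075)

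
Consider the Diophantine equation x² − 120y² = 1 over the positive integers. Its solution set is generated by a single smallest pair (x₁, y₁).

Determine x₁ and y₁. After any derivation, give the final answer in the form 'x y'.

[10; 1,20] for √120; ℓ=2 ⇒ convergent index 1
k=0  a_k=10  p_k/q_k = 10/1
k=1  a_k=1  p_k/q_k = 11/1
→ (11, 1).  Check: 11²=121, 120·1²=120, difference 1.

11 1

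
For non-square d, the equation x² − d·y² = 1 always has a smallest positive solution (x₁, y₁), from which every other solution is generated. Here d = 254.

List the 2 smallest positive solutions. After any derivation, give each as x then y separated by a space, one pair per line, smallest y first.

255 16
130049 8160

√254 = [15; 1,14,1,30, …], period ℓ=4 (even) → k=3
k=0  a_k=15  p_k/q_k = 15/1
k=1  a_k=1  p_k/q_k = 16/1
k=2  a_k=14  p_k/q_k = 239/15
k=3  a_k=1  p_k/q_k = 255/16
→ (255, 16).  Check: 255²=65025, 254·16²=65024, difference 1.
(x_2, y_2) = (255·255 + 254·16·16, 255·16 + 16·255) = (130049, 8160)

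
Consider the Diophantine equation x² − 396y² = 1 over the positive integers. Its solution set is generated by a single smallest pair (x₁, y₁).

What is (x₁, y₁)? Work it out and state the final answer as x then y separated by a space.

d=396: √d = [19; 1,8,1,38] (ℓ=4, even), read p_3/q_3
step 0: (19, 1)  from 19·(1,0) + (0,1)
step 1: (20, 1)  from 1·(19,1) + (1,0)
step 2: (179, 9)  from 8·(20,1) + (19,1)
step 3: (199, 10)  from 1·(179,9) + (20,1)
(x₁, y₁) = (199, 10);  199² − 396·10² = 1 ✓

199 10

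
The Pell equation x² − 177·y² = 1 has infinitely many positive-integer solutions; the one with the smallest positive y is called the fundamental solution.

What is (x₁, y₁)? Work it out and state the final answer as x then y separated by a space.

62423 4692

√177 = [13; 3,3,2,8,2,3,3,26, …], period ℓ=8 (even) → k=7
step 0: (13, 1)  from 13·(1,0) + (0,1)
step 1: (40, 3)  from 3·(13,1) + (1,0)
step 2: (133, 10)  from 3·(40,3) + (13,1)
…
step 4: (2581, 194)  from 8·(306,23) + (133,10)
step 5: (5468, 411)  from 2·(2581,194) + (306,23)
step 6: (18985, 1427)  from 3·(5468,411) + (2581,194)
step 7: (62423, 4692)  from 3·(18985,1427) + (5468,411)
→ (62423, 4692).  Check: 62423²=3896630929, 177·4692²=3896630928, difference 1.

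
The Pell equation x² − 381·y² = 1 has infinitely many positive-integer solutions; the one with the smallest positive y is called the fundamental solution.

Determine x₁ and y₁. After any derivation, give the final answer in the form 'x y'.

√381 → a₀=19, period (1,1,12,1,1,38); ℓ=6 even so k=5
a_0=19:  p_0=19·1+0=19,  q_0=19·0+1=1
…
a_2=1:  p_2=1·20+19=39,  q_2=1·1+1=2
…
a_4=1:  p_4=1·488+39=527,  q_4=1·25+2=27
a_5=1:  p_5=1·527+488=1015,  q_5=1·27+25=52
fundamental: x₁=1015, y₁=52  (since 1030225 − 381·2704 = 1)

1015 52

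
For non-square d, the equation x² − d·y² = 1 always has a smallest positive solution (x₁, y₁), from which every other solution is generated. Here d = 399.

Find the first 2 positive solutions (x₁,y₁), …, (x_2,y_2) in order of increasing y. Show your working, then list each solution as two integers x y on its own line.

[19; 1,38] for √399; ℓ=2 ⇒ convergent index 1
a_0=19:  p_0=19·1+0=19,  q_0=19·0+1=1
a_1=1:  p_1=1·19+1=20,  q_1=1·1+0=1
→ (20, 1).  Check: 20²=400, 399·1²=399, difference 1.
n=2: (20,1)∘(20,1) = (20·20+399·1·1, 20·1+1·20) = (799,40)

20 1
799 40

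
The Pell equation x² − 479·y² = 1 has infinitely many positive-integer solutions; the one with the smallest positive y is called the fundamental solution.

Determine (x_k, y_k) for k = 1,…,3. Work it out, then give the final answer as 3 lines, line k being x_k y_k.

√479 = [21; 1,7,1,3,2,21,2,3,1,7,1,42, …], period ℓ=12 (even) → k=11
step 0: (21, 1)  from 21·(1,0) + (0,1)
…
step 2: (175, 8)  from 7·(22,1) + (21,1)
…
step 4: (766, 35)  from 3·(197,9) + (175,8)
…
step 9: (340591, 15562)  from 1·(264712,12095) + (75879,3467)
step 10: (2648849, 121029)  from 7·(340591,15562) + (264712,12095)
step 11: (2989440, 136591)  from 1·(2648849,121029) + (340591,15562)
(x₁, y₁) = (2989440, 136591);  2989440² − 479·136591² = 1 ✓
(x_2, y_2) = (2989440·2989440 + 479·136591·136591, 2989440·136591 + 136591·2989440) = (17873503027199, 816661198080)
(x_3, y_3) = (2989440·17873503027199 + 479·136591·816661198080, 2989440·816661198080 + 136591·17873503027199) = (106863529779256567680, 4882719303976413809)

2989440 136591
17873503027199 816661198080
106863529779256567680 4882719303976413809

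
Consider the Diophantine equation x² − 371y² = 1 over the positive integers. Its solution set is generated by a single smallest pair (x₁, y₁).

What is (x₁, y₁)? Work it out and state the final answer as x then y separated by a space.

d=371: √d = [19; 3,1,4,1,3,38] (ℓ=6, even), read p_5/q_5
step 0: (19, 1)  from 19·(1,0) + (0,1)
…
step 4: (443, 23)  from 1·(366,19) + (77,4)
step 5: (1695, 88)  from 3·(443,23) + (366,19)
fundamental: x₁=1695, y₁=88  (since 2873025 − 371·7744 = 1)

1695 88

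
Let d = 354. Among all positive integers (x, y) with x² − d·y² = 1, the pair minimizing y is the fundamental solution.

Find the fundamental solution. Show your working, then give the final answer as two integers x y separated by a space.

[18; 1,4,2,2,18,2,2,4,1,36] for √354; ℓ=10 ⇒ convergent index 9
k=0  a_k=18  p_k/q_k = 18/1
k=1  a_k=1  p_k/q_k = 19/1
k=2  a_k=4  p_k/q_k = 94/5
k=3  a_k=2  p_k/q_k = 207/11
…
k=5  a_k=18  p_k/q_k = 9351/497
k=6  a_k=2  p_k/q_k = 19210/1021
k=7  a_k=2  p_k/q_k = 47771/2539
k=8  a_k=4  p_k/q_k = 210294/11177
k=9  a_k=1  p_k/q_k = 258065/13716
fundamental: x₁=258065, y₁=13716  (since 66597544225 − 354·188128656 = 1)

258065 13716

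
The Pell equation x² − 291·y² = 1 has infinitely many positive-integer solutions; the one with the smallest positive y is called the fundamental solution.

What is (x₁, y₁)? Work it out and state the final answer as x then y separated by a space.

290 17

[17; 17,34] for √291; ℓ=2 ⇒ convergent index 1
step 0: (17, 1)  from 17·(1,0) + (0,1)
step 1: (290, 17)  from 17·(17,1) + (1,0)
fundamental: x₁=290, y₁=17  (since 84100 − 291·289 = 1)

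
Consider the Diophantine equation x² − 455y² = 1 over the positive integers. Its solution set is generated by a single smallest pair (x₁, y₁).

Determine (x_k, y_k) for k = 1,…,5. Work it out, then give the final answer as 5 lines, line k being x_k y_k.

64 3
8191 384
1048384 49149
134184961 6290688
17174626624 805158915

√455 → a₀=21, period (3,42); ℓ=2 even so k=1
i=0: a=21 ⇒ p=21, q=1
i=1: a=3 ⇒ p=64, q=3
(x₁, y₁) = (64, 3);  64² − 455·3² = 1 ✓
(x_2, y_2) = (64·64 + 455·3·3, 64·3 + 3·64) = (8191, 384)
(x_3, y_3) = (64·8191 + 455·3·384, 64·384 + 3·8191) = (1048384, 49149)
(x_4, y_4) = (64·1048384 + 455·3·49149, 64·49149 + 3·1048384) = (134184961, 6290688)
(x_5, y_5) = (64·134184961 + 455·3·6290688, 64·6290688 + 3·134184961) = (17174626624, 805158915)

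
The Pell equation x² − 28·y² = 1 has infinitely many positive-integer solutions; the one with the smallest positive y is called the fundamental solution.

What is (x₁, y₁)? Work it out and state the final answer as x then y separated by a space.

127 24

[5; 3,2,3,10] for √28; ℓ=4 ⇒ convergent index 3
k=0  a_k=5  p_k/q_k = 5/1
…
k=2  a_k=2  p_k/q_k = 37/7
k=3  a_k=3  p_k/q_k = 127/24
fundamental: x₁=127, y₁=24  (since 16129 − 28·576 = 1)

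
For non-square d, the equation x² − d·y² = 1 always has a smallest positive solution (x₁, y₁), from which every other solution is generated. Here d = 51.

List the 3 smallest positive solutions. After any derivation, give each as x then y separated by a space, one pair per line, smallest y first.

d=51: √d = [7; 7,14] (ℓ=2, even), read p_1/q_1
a_0=7:  p_0=7·1+0=7,  q_0=7·0+1=1
a_1=7:  p_1=7·7+1=50,  q_1=7·1+0=7
(x₁, y₁) = (50, 7);  50² − 51·7² = 1 ✓
n=2: (50,7)∘(50,7) = (50·50+51·7·7, 50·7+7·50) = (4999,700)
n=3: (4999,700)∘(50,7) = (50·4999+51·7·700, 50·700+7·4999) = (499850,69993)

50 7
4999 700
499850 69993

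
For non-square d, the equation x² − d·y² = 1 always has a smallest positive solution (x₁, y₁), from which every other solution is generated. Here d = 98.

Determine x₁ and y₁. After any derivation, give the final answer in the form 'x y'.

99 10

[9; 1,8,1,18] for √98; ℓ=4 ⇒ convergent index 3
step 0: (9, 1)  from 9·(1,0) + (0,1)
step 1: (10, 1)  from 1·(9,1) + (1,0)
step 2: (89, 9)  from 8·(10,1) + (9,1)
step 3: (99, 10)  from 1·(89,9) + (10,1)
fundamental: x₁=99, y₁=10  (since 9801 − 98·100 = 1)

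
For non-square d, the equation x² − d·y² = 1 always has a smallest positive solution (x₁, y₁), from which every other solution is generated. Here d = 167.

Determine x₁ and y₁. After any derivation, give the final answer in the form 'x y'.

168 13

√167 → a₀=12, period (1,11,1,24); ℓ=4 even so k=3
a_0=12:  p_0=12·1+0=12,  q_0=12·0+1=1
…
a_2=11:  p_2=11·13+12=155,  q_2=11·1+1=12
a_3=1:  p_3=1·155+13=168,  q_3=1·12+1=13
(x₁, y₁) = (168, 13);  168² − 167·13² = 1 ✓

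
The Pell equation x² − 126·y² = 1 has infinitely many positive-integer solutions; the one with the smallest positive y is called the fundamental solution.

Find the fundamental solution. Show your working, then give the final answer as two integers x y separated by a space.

449 40

√126 → a₀=11, period (4,2,4,22); ℓ=4 even so k=3
k=0  a_k=11  p_k/q_k = 11/1
k=1  a_k=4  p_k/q_k = 45/4
k=2  a_k=2  p_k/q_k = 101/9
k=3  a_k=4  p_k/q_k = 449/40
→ (449, 40).  Check: 449²=201601, 126·40²=201600, difference 1.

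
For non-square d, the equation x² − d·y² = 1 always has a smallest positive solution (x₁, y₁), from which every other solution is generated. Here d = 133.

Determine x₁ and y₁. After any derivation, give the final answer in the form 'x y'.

2588599 224460

[11; 1,1,7,5,1,…,1,1,22] for √133; ℓ=16 ⇒ convergent index 15
k=0  a_k=11  p_k/q_k = 11/1
k=1  a_k=1  p_k/q_k = 12/1
…
k=4  a_k=5  p_k/q_k = 888/77
k=5  a_k=1  p_k/q_k = 1061/92
k=6  a_k=1  p_k/q_k = 1949/169
k=7  a_k=1  p_k/q_k = 3010/261
…
k=9  a_k=1  p_k/q_k = 10979/952
k=10  a_k=1  p_k/q_k = 18948/1643
k=11  a_k=1  p_k/q_k = 29927/2595
k=12  a_k=5  p_k/q_k = 168583/14618
…
k=14  a_k=1  p_k/q_k = 1378591/119539
k=15  a_k=1  p_k/q_k = 2588599/224460
fundamental: x₁=2588599, y₁=224460  (since 6700844782801 − 133·50382291600 = 1)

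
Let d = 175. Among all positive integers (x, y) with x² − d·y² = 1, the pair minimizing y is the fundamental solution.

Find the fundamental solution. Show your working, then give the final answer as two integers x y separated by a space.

√175 → a₀=13, period (4,2,1,2,4,26); ℓ=6 even so k=5
step 0: (13, 1)  from 13·(1,0) + (0,1)
step 1: (53, 4)  from 4·(13,1) + (1,0)
…
step 4: (463, 35)  from 2·(172,13) + (119,9)
step 5: (2024, 153)  from 4·(463,35) + (172,13)
fundamental: x₁=2024, y₁=153  (since 4096576 − 175·23409 = 1)

2024 153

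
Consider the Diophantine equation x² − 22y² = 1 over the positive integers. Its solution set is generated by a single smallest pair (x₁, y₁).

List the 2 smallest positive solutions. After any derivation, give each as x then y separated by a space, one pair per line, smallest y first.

197 42
77617 16548

d=22: √d = [4; 1,2,4,2,1,8] (ℓ=6, even), read p_5/q_5
a_0=4:  p_0=4·1+0=4,  q_0=4·0+1=1
a_1=1:  p_1=1·4+1=5,  q_1=1·1+0=1
a_2=2:  p_2=2·5+4=14,  q_2=2·1+1=3
a_3=4:  p_3=4·14+5=61,  q_3=4·3+1=13
a_4=2:  p_4=2·61+14=136,  q_4=2·13+3=29
a_5=1:  p_5=1·136+61=197,  q_5=1·29+13=42
(x₁, y₁) = (197, 42);  197² − 22·42² = 1 ✓
(197+42√22)^2 = 77617 + 16548√22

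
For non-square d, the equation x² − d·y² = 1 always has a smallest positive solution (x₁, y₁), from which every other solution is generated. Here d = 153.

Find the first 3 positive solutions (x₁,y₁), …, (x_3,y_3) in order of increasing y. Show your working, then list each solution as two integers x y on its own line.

2177 176
9478657 766304
41270070401 3336487440

[12; 2,1,2,2,2,1,2,24] for √153; ℓ=8 ⇒ convergent index 7
i=0: a=12 ⇒ p=12, q=1
…
i=2: a=1 ⇒ p=37, q=3
…
i=6: a=1 ⇒ p=804, q=65
i=7: a=2 ⇒ p=2177, q=176
(x₁, y₁) = (2177, 176);  2177² − 153·176² = 1 ✓
(2177+176√153)^2 = 9478657 + 766304√153
(2177+176√153)^3 = 41270070401 + 3336487440√153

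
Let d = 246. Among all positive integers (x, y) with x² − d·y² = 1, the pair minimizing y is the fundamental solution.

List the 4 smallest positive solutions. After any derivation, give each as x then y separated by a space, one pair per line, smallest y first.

d=246: √d = [15; 1,2,5,1,14,1,5,2,1,30] (ℓ=10, even), read p_9/q_9
a_0=15:  p_0=15·1+0=15,  q_0=15·0+1=1
…
a_3=5:  p_3=5·47+16=251,  q_3=5·3+1=16
a_4=1:  p_4=1·251+47=298,  q_4=1·16+3=19
a_5=14:  p_5=14·298+251=4423,  q_5=14·19+16=282
a_6=1:  p_6=1·4423+298=4721,  q_6=1·282+19=301
…
a_8=2:  p_8=2·28028+4721=60777,  q_8=2·1787+301=3875
a_9=1:  p_9=1·60777+28028=88805,  q_9=1·3875+1787=5662
(x₁, y₁) = (88805, 5662);  88805² − 246·5662² = 1 ✓
(x_2, y_2) = (88805·88805 + 246·5662·5662, 88805·5662 + 5662·88805) = (15772656049, 1005627820)
(x_3, y_3) = (88805·15772656049 + 246·5662·1005627820, 88805·1005627820 + 5662·15772656049) = (2801381440774085, 178609557104538)
(x_4, y_4) = (88805·2801381440774085 + 246·5662·178609557104538, 88805·178609557104538 + 5662·2801381440774085) = (497553357680112580801, 31722843436331366360)

88805 5662
15772656049 1005627820
2801381440774085 178609557104538
497553357680112580801 31722843436331366360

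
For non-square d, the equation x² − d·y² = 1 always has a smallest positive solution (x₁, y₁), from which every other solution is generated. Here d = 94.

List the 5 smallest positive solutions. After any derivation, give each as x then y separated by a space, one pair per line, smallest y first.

2143295 221064
9187426914049 947610731760
39382732335491159615 4062018686654877336
168817626601983862467148801 17412208682026983028992480
723651950015758622280719887718975 74638999614285983163562219965864

√94 = [9; 1,2,3,1,1,…,2,1,18, …], period ℓ=16 (even) → k=15
a_0=9:  p_0=9·1+0=9,  q_0=9·0+1=1
…
a_6=5:  p_6=5·223+126=1241,  q_6=5·23+13=128
…
a_8=8:  p_8=8·1464+1241=12953,  q_8=8·151+128=1336
a_9=1:  p_9=1·12953+1464=14417,  q_9=1·1336+151=1487
a_10=5:  p_10=5·14417+12953=85038,  q_10=5·1487+1336=8771
…
a_12=1:  p_12=1·99455+85038=184493,  q_12=1·10258+8771=19029
a_13=3:  p_13=3·184493+99455=652934,  q_13=3·19029+10258=67345
a_14=2:  p_14=2·652934+184493=1490361,  q_14=2·67345+19029=153719
a_15=1:  p_15=1·1490361+652934=2143295,  q_15=1·153719+67345=221064
(x₁, y₁) = (2143295, 221064);  2143295² − 94·221064² = 1 ✓
n=2: (2143295,221064)∘(2143295,221064) = (2143295·2143295+94·221064·221064, 2143295·221064+221064·2143295) = (9187426914049,947610731760)
n=3: (9187426914049,947610731760)∘(2143295,221064) = (2143295·9187426914049+94·221064·947610731760, 2143295·947610731760+221064·9187426914049) = (39382732335491159615,4062018686654877336)
n=4: (39382732335491159615,4062018686654877336)∘(2143295,221064) = (2143295·39382732335491159615+94·221064·4062018686654877336, 2143295·4062018686654877336+221064·39382732335491159615) = (168817626601983862467148801,17412208682026983028992480)
n=5: (168817626601983862467148801,17412208682026983028992480)∘(2143295,221064) = (2143295·168817626601983862467148801+94·221064·17412208682026983028992480, 2143295·17412208682026983028992480+221064·168817626601983862467148801) = (723651950015758622280719887718975,74638999614285983163562219965864)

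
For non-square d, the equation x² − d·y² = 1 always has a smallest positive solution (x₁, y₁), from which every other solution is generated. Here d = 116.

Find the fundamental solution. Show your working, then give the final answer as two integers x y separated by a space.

d=116: √d = [10; 1,3,2,1,4,1,2,3,1,20] (ℓ=10, even), read p_9/q_9
k=0  a_k=10  p_k/q_k = 10/1
k=1  a_k=1  p_k/q_k = 11/1
k=2  a_k=3  p_k/q_k = 43/4
k=3  a_k=2  p_k/q_k = 97/9
k=4  a_k=1  p_k/q_k = 140/13
k=5  a_k=4  p_k/q_k = 657/61
k=6  a_k=1  p_k/q_k = 797/74
k=7  a_k=2  p_k/q_k = 2251/209
k=8  a_k=3  p_k/q_k = 7550/701
k=9  a_k=1  p_k/q_k = 9801/910
(x₁, y₁) = (9801, 910);  9801² − 116·910² = 1 ✓

9801 910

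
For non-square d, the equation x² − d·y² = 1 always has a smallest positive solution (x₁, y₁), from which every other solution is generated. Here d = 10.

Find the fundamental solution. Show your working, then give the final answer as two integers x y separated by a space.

19 6

d=10: √d = [3; 6] (ℓ=1, odd), read p_1/q_1
k=0  a_k=3  p_k/q_k = 3/1
k=1  a_k=6  p_k/q_k = 19/6
(x₁, y₁) = (19, 6);  19² − 10·6² = 1 ✓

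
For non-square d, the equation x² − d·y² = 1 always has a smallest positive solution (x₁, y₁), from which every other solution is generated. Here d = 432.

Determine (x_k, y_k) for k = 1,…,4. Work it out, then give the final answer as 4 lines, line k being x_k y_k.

d=432: √d = [20; 1,3,1,1,1,3,1,40] (ℓ=8, even), read p_7/q_7
a_0=20:  p_0=20·1+0=20,  q_0=20·0+1=1
a_1=1:  p_1=1·20+1=21,  q_1=1·1+0=1
a_2=3:  p_2=3·21+20=83,  q_2=3·1+1=4
a_3=1:  p_3=1·83+21=104,  q_3=1·4+1=5
a_4=1:  p_4=1·104+83=187,  q_4=1·5+4=9
a_5=1:  p_5=1·187+104=291,  q_5=1·9+5=14
a_6=3:  p_6=3·291+187=1060,  q_6=3·14+9=51
a_7=1:  p_7=1·1060+291=1351,  q_7=1·51+14=65
→ (1351, 65).  Check: 1351²=1825201, 432·65²=1825200, difference 1.
k=2:  x_2 = 1351·1351+432·65·65 = 3650401,  y_2 = 1351·65+65·1351 = 175630
k=3:  x_3 = 1351·3650401+432·65·175630 = 9863382151,  y_3 = 1351·175630+65·3650401 = 474552195
k=4:  x_4 = 1351·9863382151+432·65·474552195 = 26650854921601,  y_4 = 1351·474552195+65·9863382151 = 1282239855260

1351 65
3650401 175630
9863382151 474552195
26650854921601 1282239855260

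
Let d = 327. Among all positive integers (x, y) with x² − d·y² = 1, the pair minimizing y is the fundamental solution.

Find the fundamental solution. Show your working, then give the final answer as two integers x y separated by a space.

217 12

√327 → a₀=18, period (12,36); ℓ=2 even so k=1
i=0: a=18 ⇒ p=18, q=1
i=1: a=12 ⇒ p=217, q=12
→ (217, 12).  Check: 217²=47089, 327·12²=47088, difference 1.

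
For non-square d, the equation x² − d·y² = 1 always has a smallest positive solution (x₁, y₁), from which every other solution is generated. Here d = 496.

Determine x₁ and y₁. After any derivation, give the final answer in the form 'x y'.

4620799 207480

√496 = [22; 3,1,2,4,1,…,1,3,44, …], period ℓ=16 (even) → k=15
a_0=22:  p_0=22·1+0=22,  q_0=22·0+1=1
a_1=3:  p_1=3·22+1=67,  q_1=3·1+0=3
…
a_3=2:  p_3=2·89+67=245,  q_3=2·4+3=11
…
a_5=1:  p_5=1·1069+245=1314,  q_5=1·48+11=59
…
a_9=2:  p_9=2·14543+6080=35166,  q_9=2·653+273=1579
a_10=1:  p_10=1·35166+14543=49709,  q_10=1·1579+653=2232
a_11=1:  p_11=1·49709+35166=84875,  q_11=1·2232+1579=3811
…
a_13=2:  p_13=2·389209+84875=863293,  q_13=2·17476+3811=38763
a_14=1:  p_14=1·863293+389209=1252502,  q_14=1·38763+17476=56239
a_15=3:  p_15=3·1252502+863293=4620799,  q_15=3·56239+38763=207480
fundamental: x₁=4620799, y₁=207480  (since 21351783398401 − 496·43047950400 = 1)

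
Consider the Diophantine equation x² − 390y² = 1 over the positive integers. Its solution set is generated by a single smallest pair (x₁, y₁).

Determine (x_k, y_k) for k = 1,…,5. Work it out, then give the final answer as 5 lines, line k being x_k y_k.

d=390: √d = [19; 1,2,1,38] (ℓ=4, even), read p_3/q_3
a_0=19:  p_0=19·1+0=19,  q_0=19·0+1=1
…
a_2=2:  p_2=2·20+19=59,  q_2=2·1+1=3
a_3=1:  p_3=1·59+20=79,  q_3=1·3+1=4
fundamental: x₁=79, y₁=4  (since 6241 − 390·16 = 1)
n=2: (79,4)∘(79,4) = (79·79+390·4·4, 79·4+4·79) = (12481,632)
n=3: (12481,632)∘(79,4) = (79·12481+390·4·632, 79·632+4·12481) = (1971919,99852)
n=4: (1971919,99852)∘(79,4) = (79·1971919+390·4·99852, 79·99852+4·1971919) = (311550721,15775984)
n=5: (311550721,15775984)∘(79,4) = (79·311550721+390·4·15775984, 79·15775984+4·311550721) = (49223041999,2492505620)

79 4
12481 632
1971919 99852
311550721 15775984
49223041999 2492505620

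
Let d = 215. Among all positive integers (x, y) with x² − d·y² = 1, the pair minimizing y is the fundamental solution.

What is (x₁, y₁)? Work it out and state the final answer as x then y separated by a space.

[14; 1,1,1,28] for √215; ℓ=4 ⇒ convergent index 3
k=0  a_k=14  p_k/q_k = 14/1
…
k=2  a_k=1  p_k/q_k = 29/2
k=3  a_k=1  p_k/q_k = 44/3
→ (44, 3).  Check: 44²=1936, 215·3²=1935, difference 1.

44 3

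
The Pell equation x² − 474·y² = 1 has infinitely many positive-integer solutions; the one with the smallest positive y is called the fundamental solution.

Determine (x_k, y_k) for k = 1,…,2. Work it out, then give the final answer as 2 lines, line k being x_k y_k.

193549 8890
74922430801 3441301220

√474 = [21; 1,3,2,1,1,…,3,1,42, …], period ℓ=14 (even) → k=13
step 0: (21, 1)  from 21·(1,0) + (0,1)
…
step 2: (87, 4)  from 3·(22,1) + (21,1)
…
step 5: (479, 22)  from 1·(283,13) + (196,9)
…
step 8: (5813, 267)  from 1·(5051,232) + (762,35)
step 9: (10864, 499)  from 1·(5813,267) + (5051,232)
step 10: (16677, 766)  from 1·(10864,499) + (5813,267)
…
step 12: (149331, 6859)  from 3·(44218,2031) + (16677,766)
step 13: (193549, 8890)  from 1·(149331,6859) + (44218,2031)
→ (193549, 8890).  Check: 193549²=37461215401, 474·8890²=37461215400, difference 1.
(x_2, y_2) = (193549·193549 + 474·8890·8890, 193549·8890 + 8890·193549) = (74922430801, 3441301220)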